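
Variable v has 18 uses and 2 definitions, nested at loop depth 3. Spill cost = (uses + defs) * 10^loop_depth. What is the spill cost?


uses + defs = 18 + 2 = 20
10^3 = 1000
Spill cost = 20 * 1000 = 20000

20000


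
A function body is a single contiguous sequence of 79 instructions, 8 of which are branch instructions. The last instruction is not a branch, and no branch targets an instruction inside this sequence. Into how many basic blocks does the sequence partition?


With no in-sequence branch targets, the leaders are the first instruction plus the instruction after each branch.
Number of basic blocks = branches + 1
= 8 + 1 = 9

9


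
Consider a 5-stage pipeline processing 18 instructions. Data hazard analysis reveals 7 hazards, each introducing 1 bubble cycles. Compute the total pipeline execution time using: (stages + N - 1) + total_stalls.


Base cycles = 5 + 18 - 1 = 22
Total stalls = 7 * 1 = 7
Total = 22 + 7 = 29

29


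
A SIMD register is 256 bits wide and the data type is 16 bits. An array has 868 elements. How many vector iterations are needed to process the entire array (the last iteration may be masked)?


Width = 256 / 16 = 16 elements per vector op
Iterations = ceil(868 / 16) = 55

55


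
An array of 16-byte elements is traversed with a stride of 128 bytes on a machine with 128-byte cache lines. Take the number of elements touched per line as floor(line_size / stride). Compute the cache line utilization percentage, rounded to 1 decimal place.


Elements per cache line = floor(128 / 128) = 1
Bytes used = 1 * 16 = 16
Utilization = 16 / 128 * 100 = 12.5%

12.5


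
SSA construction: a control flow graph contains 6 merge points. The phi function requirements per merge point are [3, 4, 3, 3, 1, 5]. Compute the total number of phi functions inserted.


Total phi functions = sum of phi functions at each join node
= 3 + 4 + 3 + 3 + 1 + 5 = 19

19


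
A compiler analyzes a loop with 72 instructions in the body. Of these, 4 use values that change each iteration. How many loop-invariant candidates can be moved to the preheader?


Invariant candidates = total - loop-dependent
= 72 - 4 = 68

68


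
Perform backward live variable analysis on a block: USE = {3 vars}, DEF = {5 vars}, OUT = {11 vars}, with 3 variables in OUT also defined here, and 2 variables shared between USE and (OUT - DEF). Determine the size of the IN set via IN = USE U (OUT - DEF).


OUT - DEF: 11 - 3 = 8
|IN| = |USE| + |OUT - DEF| - |USE ∩ (OUT - DEF)| = 3 + 8 - 2 = 9

9


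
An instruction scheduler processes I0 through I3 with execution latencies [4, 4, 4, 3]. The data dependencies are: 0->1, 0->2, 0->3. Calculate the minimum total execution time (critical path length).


Compute longest path through dependency graph: dist(Ik) = max over predecessors of dist + latency(Ik).
dist(I0) = latency 4 = 4
dist(I1) = dist(I0) + 4 = 4 + 4 = 8
dist(I2) = dist(I0) + 4 = 4 + 4 = 8
dist(I3) = dist(I0) + 3 = 4 + 3 = 7
Critical path = max dist = 8

8


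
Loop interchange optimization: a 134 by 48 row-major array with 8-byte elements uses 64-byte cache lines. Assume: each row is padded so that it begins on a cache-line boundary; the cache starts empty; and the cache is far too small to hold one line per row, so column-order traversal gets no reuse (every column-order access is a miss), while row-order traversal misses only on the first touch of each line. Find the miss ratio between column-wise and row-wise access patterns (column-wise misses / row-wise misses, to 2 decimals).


Each row occupies 48 * 8 = 384 bytes and starts on a line boundary, so it spans ceil(384 / 64) = 6 cache lines.
Row-major traversal misses (one per line touched): 134 * ceil(48 * 8 / 64) = 804
Column-major traversal misses (no reuse, every access misses): 134 * 48 = 6432
Ratio = 6432 / 804 = 8.0

8.0


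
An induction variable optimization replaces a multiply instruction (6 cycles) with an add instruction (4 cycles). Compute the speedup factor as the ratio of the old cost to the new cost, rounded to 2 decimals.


Ratio = mult_cost / add_cost = 6 / 4 = 1.5

1.5


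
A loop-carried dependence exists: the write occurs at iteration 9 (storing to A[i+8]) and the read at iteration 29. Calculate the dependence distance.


Distance = read iteration - write iteration
= 29 - 9 = 20

20


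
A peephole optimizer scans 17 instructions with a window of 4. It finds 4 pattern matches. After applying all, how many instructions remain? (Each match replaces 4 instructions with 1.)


Each match removes 3 instructions.
Total removed = 4 * 3 = 12
Remaining = 17 - 12 = 5

5


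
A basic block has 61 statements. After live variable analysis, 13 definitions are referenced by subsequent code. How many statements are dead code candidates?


Dead code = total statements - live definitions
= 61 - 13 = 48

48


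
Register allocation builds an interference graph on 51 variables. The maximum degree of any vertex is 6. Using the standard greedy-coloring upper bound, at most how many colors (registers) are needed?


Greedy coloring never needs more than (max_degree + 1) colors: when coloring a vertex, at most max_degree neighbors are already colored.
Upper bound = 6 + 1 = 7

7


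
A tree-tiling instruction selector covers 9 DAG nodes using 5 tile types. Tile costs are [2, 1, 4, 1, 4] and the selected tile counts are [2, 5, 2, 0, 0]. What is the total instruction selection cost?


Total cost = sum(count_i * cost_i)
= 2*2 + 5*1 + 2*4 + 0*1 + 0*4
= 17

17


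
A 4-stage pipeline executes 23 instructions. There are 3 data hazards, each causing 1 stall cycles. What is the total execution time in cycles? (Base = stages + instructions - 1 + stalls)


Base cycles = 4 + 23 - 1 = 26
Total stalls = 3 * 1 = 3
Total = 26 + 3 = 29

29


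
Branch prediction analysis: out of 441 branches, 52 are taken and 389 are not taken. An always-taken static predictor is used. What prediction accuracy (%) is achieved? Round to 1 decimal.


Predictor: always-taken
Correct predictions = 52
Accuracy = 52 / 441 * 100 = 11.8%

11.8


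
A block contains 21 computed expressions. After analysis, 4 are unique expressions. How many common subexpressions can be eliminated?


CSE count = total expressions - unique expressions
= 21 - 4 = 17

17


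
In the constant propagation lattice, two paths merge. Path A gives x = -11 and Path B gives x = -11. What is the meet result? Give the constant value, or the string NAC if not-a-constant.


Meet operation: if both paths give the same constant, result is that constant; if they differ, result is NAC (not-a-constant).
Path A: -11, Path B: -11 -> equal
Result: constant -> -11

-11


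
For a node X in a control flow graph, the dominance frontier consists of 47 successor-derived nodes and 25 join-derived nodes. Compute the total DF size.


DF(X) = direct successor contributions + join point contributions
= 47 + 25 = 72

72


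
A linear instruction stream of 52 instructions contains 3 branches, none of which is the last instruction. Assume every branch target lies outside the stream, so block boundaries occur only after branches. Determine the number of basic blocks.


With no in-sequence branch targets, the leaders are the first instruction plus the instruction after each branch.
Number of basic blocks = branches + 1
= 3 + 1 = 4

4


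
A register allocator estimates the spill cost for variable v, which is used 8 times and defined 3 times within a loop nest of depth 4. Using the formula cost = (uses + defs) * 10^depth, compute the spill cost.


uses + defs = 8 + 3 = 11
10^4 = 10000
Spill cost = 11 * 10000 = 110000

110000


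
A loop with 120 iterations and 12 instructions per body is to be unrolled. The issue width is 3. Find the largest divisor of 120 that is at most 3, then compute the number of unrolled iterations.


Largest divisor of 120 <= 3 is 3
New iterations = 120 / 3 = 40

40


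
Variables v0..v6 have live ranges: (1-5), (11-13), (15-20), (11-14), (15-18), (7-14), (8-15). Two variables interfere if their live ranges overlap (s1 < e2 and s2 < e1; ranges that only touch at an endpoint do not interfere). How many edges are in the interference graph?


Check all pairs for overlapping intervals.
Two intervals (s1,e1) and (s2,e2) overlap if s1 < e2 and s2 < e1.
v0 (1-5) vs v1..v6: overlaps none -> 0
v1 (11-13) vs v2..v6: overlaps v3, v5, v6 -> 3
v2 (15-20) vs v3..v6: overlaps v4 -> 1
v3 (11-14) vs v4..v6: overlaps v5, v6 -> 2
v4 (15-18) vs v5..v6: overlaps none -> 0
v5 (7-14) vs v6: overlaps v6 -> 1
Total overlapping pairs = 0 + 3 + 1 + 2 + 0 + 1 = 7

7


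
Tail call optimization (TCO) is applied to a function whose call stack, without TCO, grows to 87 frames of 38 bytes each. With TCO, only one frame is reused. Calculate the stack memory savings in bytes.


Without TCO: 87 * 38 = 3306 bytes
With TCO: reuse 1 frame = 38 bytes
Savings = 3306 - 38 = 3268

3268


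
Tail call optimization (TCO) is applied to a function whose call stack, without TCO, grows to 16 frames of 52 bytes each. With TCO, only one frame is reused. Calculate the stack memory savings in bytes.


Without TCO: 16 * 52 = 832 bytes
With TCO: reuse 1 frame = 52 bytes
Savings = 832 - 52 = 780

780


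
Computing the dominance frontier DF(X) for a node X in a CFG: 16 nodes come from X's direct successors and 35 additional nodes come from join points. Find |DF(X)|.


DF(X) = direct successor contributions + join point contributions
= 16 + 35 = 51

51


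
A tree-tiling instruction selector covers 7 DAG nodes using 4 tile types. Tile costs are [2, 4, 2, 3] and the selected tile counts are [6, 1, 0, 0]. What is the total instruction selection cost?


Total cost = sum(count_i * cost_i)
= 6*2 + 1*4 + 0*2 + 0*3
= 16

16


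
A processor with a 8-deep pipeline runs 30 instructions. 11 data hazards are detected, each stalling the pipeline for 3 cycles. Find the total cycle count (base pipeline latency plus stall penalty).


Base cycles = 8 + 30 - 1 = 37
Total stalls = 11 * 3 = 33
Total = 37 + 33 = 70

70


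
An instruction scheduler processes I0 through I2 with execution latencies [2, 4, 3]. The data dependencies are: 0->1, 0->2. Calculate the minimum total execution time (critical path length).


Compute longest path through dependency graph: dist(Ik) = max over predecessors of dist + latency(Ik).
dist(I0) = latency 2 = 2
dist(I1) = dist(I0) + 4 = 2 + 4 = 6
dist(I2) = dist(I0) + 3 = 2 + 3 = 5
Critical path = max dist = 6

6


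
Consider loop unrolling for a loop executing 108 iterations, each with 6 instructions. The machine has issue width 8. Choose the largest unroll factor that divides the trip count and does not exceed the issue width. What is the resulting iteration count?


Largest divisor of 108 <= 8 is 6
New iterations = 108 / 6 = 18

18


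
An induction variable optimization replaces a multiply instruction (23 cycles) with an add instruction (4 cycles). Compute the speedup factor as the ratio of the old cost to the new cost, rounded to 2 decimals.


Ratio = mult_cost / add_cost = 23 / 4 = 5.75

5.75


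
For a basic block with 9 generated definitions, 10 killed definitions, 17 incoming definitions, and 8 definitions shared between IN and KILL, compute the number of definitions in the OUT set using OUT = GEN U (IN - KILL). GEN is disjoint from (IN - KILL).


IN - KILL: 17 - 8 = 9 surviving definitions
OUT = GEN + surviving = 9 + 9 = 18

18


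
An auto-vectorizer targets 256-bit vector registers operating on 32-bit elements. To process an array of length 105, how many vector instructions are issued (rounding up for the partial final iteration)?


Width = 256 / 32 = 8 elements per vector op
Iterations = ceil(105 / 8) = 14

14


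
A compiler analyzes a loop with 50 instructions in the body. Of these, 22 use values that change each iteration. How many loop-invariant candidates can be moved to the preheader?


Invariant candidates = total - loop-dependent
= 50 - 22 = 28

28


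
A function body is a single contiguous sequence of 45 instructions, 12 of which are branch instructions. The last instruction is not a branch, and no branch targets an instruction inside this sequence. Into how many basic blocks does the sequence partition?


With no in-sequence branch targets, the leaders are the first instruction plus the instruction after each branch.
Number of basic blocks = branches + 1
= 12 + 1 = 13

13


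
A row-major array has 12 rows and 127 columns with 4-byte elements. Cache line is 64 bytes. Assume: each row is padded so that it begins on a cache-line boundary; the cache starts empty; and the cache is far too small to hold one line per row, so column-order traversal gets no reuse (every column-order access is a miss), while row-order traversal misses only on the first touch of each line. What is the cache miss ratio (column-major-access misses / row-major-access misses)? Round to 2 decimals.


Each row occupies 127 * 4 = 508 bytes and starts on a line boundary, so it spans ceil(508 / 64) = 8 cache lines.
Row-major traversal misses (one per line touched): 12 * ceil(127 * 4 / 64) = 96
Column-major traversal misses (no reuse, every access misses): 12 * 127 = 1524
Ratio = 1524 / 96 = 15.88

15.88


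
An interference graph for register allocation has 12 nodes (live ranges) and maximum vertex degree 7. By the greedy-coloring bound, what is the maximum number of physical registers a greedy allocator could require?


Greedy coloring never needs more than (max_degree + 1) colors: when coloring a vertex, at most max_degree neighbors are already colored.
Upper bound = 7 + 1 = 8

8


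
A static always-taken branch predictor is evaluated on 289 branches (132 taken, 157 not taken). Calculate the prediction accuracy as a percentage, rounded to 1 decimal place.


Predictor: always-taken
Correct predictions = 132
Accuracy = 132 / 289 * 100 = 45.7%

45.7


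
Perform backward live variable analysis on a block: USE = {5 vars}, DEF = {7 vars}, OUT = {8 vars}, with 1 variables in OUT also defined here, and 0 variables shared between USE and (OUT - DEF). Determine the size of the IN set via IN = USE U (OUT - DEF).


OUT - DEF: 8 - 1 = 7
|IN| = |USE| + |OUT - DEF| - |USE ∩ (OUT - DEF)| = 5 + 7 - 0 = 12

12


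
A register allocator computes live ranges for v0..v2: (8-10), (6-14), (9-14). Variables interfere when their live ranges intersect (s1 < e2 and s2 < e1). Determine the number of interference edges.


Check all pairs for overlapping intervals.
Two intervals (s1,e1) and (s2,e2) overlap if s1 < e2 and s2 < e1.
v0 (8-10) vs v1..v2: overlaps v1, v2 -> 2
v1 (6-14) vs v2: overlaps v2 -> 1
Total overlapping pairs = 2 + 1 = 3

3


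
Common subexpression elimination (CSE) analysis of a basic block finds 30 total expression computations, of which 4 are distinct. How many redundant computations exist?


CSE count = total expressions - unique expressions
= 30 - 4 = 26

26


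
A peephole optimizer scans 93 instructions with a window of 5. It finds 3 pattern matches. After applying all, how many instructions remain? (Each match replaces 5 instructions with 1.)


Each match removes 4 instructions.
Total removed = 3 * 4 = 12
Remaining = 93 - 12 = 81

81


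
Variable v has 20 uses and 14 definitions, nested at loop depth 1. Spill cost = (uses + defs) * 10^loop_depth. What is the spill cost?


uses + defs = 20 + 14 = 34
10^1 = 10
Spill cost = 34 * 10 = 340

340


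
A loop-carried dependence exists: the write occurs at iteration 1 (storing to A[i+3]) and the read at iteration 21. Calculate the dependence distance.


Distance = read iteration - write iteration
= 21 - 1 = 20

20


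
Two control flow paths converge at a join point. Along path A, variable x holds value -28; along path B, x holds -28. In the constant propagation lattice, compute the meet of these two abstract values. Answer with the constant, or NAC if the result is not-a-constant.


Meet operation: if both paths give the same constant, result is that constant; if they differ, result is NAC (not-a-constant).
Path A: -28, Path B: -28 -> equal
Result: constant -> -28

-28


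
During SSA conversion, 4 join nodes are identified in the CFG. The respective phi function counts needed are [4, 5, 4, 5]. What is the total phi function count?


Total phi functions = sum of phi functions at each join node
= 4 + 5 + 4 + 5 = 18

18


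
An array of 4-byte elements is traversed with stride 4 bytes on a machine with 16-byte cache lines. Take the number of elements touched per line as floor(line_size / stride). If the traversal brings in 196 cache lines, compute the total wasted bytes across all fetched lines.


Elements per line = floor(16 / 4) = 4
Bytes used per line = 4 * 4 = 16
Wasted per line = 16 - 16 = 0
Total wasted = 0 * 196 = 0

0


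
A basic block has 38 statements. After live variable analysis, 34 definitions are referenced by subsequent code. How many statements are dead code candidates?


Dead code = total statements - live definitions
= 38 - 34 = 4

4


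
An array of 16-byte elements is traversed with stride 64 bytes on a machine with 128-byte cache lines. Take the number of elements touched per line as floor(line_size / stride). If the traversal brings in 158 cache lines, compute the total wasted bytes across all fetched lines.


Elements per line = floor(128 / 64) = 2
Bytes used per line = 2 * 16 = 32
Wasted per line = 128 - 32 = 96
Total wasted = 96 * 158 = 15168

15168


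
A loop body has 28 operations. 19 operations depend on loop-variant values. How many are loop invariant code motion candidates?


Invariant candidates = total - loop-dependent
= 28 - 19 = 9

9


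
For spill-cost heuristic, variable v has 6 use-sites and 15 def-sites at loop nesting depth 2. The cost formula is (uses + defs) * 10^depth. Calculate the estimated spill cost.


uses + defs = 6 + 15 = 21
10^2 = 100
Spill cost = 21 * 100 = 2100

2100


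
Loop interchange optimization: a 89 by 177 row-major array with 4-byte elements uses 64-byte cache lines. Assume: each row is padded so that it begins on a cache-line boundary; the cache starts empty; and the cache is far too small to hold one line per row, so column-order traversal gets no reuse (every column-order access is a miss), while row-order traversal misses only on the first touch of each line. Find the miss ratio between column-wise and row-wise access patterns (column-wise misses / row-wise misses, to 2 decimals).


Each row occupies 177 * 4 = 708 bytes and starts on a line boundary, so it spans ceil(708 / 64) = 12 cache lines.
Row-major traversal misses (one per line touched): 89 * ceil(177 * 4 / 64) = 1068
Column-major traversal misses (no reuse, every access misses): 89 * 177 = 15753
Ratio = 15753 / 1068 = 14.75

14.75


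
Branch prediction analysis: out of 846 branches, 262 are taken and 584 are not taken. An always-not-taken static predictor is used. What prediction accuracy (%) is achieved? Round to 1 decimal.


Predictor: always-not-taken
Correct predictions = 584
Accuracy = 584 / 846 * 100 = 69.0%

69.0


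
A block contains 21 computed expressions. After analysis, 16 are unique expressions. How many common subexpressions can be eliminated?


CSE count = total expressions - unique expressions
= 21 - 16 = 5

5


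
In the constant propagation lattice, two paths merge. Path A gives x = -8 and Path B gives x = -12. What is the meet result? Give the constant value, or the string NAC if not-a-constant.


Meet operation: if both paths give the same constant, result is that constant; if they differ, result is NAC (not-a-constant).
Path A: -8, Path B: -12 -> differ
Result: not-a-constant -> NAC

NAC


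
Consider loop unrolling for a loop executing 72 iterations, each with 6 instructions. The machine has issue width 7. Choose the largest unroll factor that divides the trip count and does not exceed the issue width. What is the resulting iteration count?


Largest divisor of 72 <= 7 is 6
New iterations = 72 / 6 = 12

12


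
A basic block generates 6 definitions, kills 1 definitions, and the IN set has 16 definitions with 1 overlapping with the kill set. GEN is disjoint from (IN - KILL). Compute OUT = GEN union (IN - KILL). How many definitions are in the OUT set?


IN - KILL: 16 - 1 = 15 surviving definitions
OUT = GEN + surviving = 6 + 15 = 21

21


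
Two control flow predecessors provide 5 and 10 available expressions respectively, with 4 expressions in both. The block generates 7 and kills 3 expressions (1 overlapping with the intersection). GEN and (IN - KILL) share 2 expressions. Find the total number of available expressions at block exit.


IN = intersection of predecessors = 4
IN - KILL = 4 - 1 = 3
|OUT| = |GEN| + |IN - KILL| - |GEN ∩ (IN - KILL)| = 7 + 3 - 2 = 8

8


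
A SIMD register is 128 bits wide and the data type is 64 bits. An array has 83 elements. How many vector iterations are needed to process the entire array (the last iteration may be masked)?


Width = 128 / 64 = 2 elements per vector op
Iterations = ceil(83 / 2) = 42

42


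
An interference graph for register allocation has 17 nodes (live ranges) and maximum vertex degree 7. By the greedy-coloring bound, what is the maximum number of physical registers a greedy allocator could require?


Greedy coloring never needs more than (max_degree + 1) colors: when coloring a vertex, at most max_degree neighbors are already colored.
Upper bound = 7 + 1 = 8

8


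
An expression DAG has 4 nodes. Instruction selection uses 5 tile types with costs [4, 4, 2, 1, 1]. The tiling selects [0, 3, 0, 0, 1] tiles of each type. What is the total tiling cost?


Total cost = sum(count_i * cost_i)
= 0*4 + 3*4 + 0*2 + 0*1 + 1*1
= 13

13


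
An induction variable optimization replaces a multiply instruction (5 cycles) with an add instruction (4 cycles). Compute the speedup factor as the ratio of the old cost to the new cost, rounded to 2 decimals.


Ratio = mult_cost / add_cost = 5 / 4 = 1.25

1.25


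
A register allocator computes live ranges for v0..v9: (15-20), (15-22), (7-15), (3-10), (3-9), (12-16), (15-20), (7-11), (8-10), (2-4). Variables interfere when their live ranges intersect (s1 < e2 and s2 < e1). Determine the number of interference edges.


Check all pairs for overlapping intervals.
Two intervals (s1,e1) and (s2,e2) overlap if s1 < e2 and s2 < e1.
v0 (15-20) vs v1..v9: overlaps v1, v5, v6 -> 3
v1 (15-22) vs v2..v9: overlaps v5, v6 -> 2
v2 (7-15) vs v3..v9: overlaps v3, v4, v5, v7, v8 -> 5
v3 (3-10) vs v4..v9: overlaps v4, v7, v8, v9 -> 4
v4 (3-9) vs v5..v9: overlaps v7, v8, v9 -> 3
v5 (12-16) vs v6..v9: overlaps v6 -> 1
v6 (15-20) vs v7..v9: overlaps none -> 0
v7 (7-11) vs v8..v9: overlaps v8 -> 1
v8 (8-10) vs v9: overlaps none -> 0
Total overlapping pairs = 3 + 2 + 5 + 4 + 3 + 1 + 0 + 1 + 0 = 19

19


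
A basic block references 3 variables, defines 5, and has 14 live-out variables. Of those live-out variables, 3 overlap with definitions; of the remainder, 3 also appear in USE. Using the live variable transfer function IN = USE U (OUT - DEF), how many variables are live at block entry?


OUT - DEF: 14 - 3 = 11
|IN| = |USE| + |OUT - DEF| - |USE ∩ (OUT - DEF)| = 3 + 11 - 3 = 11

11


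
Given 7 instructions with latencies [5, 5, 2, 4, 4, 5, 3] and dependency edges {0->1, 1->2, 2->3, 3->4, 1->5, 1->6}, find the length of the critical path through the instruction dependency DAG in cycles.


Compute longest path through dependency graph: dist(Ik) = max over predecessors of dist + latency(Ik).
dist(I0) = latency 5 = 5
dist(I1) = dist(I0) + 5 = 5 + 5 = 10
dist(I2) = dist(I1) + 2 = 10 + 2 = 12
dist(I3) = dist(I2) + 4 = 12 + 4 = 16
dist(I4) = dist(I3) + 4 = 16 + 4 = 20
dist(I5) = dist(I1) + 5 = 10 + 5 = 15
dist(I6) = dist(I1) + 3 = 10 + 3 = 13
Critical path = max dist = 20

20


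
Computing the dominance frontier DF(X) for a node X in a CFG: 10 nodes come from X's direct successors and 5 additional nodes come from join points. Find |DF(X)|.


DF(X) = direct successor contributions + join point contributions
= 10 + 5 = 15

15


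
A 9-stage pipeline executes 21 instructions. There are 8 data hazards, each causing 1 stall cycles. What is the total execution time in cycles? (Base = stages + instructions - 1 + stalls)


Base cycles = 9 + 21 - 1 = 29
Total stalls = 8 * 1 = 8
Total = 29 + 8 = 37

37


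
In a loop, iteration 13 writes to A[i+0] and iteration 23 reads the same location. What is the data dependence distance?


Distance = read iteration - write iteration
= 23 - 13 = 10

10


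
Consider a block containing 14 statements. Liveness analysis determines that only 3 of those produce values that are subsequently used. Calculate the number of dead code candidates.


Dead code = total statements - live definitions
= 14 - 3 = 11

11


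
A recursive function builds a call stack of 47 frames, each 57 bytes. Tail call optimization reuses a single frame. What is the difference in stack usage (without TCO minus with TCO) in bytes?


Without TCO: 47 * 57 = 2679 bytes
With TCO: reuse 1 frame = 57 bytes
Savings = 2679 - 57 = 2622

2622


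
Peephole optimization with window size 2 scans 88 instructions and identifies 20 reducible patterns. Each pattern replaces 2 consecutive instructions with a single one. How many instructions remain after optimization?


Each match removes 1 instructions.
Total removed = 20 * 1 = 20
Remaining = 88 - 20 = 68

68


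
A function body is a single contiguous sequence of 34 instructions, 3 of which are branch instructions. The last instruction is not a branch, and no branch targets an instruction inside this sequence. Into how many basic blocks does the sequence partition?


With no in-sequence branch targets, the leaders are the first instruction plus the instruction after each branch.
Number of basic blocks = branches + 1
= 3 + 1 = 4

4


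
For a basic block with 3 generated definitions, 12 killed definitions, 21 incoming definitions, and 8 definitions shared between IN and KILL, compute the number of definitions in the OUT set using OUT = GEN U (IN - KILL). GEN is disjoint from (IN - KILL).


IN - KILL: 21 - 8 = 13 surviving definitions
OUT = GEN + surviving = 3 + 13 = 16

16


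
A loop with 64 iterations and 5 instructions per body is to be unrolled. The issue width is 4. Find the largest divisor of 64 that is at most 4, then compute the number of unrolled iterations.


Largest divisor of 64 <= 4 is 4
New iterations = 64 / 4 = 16

16


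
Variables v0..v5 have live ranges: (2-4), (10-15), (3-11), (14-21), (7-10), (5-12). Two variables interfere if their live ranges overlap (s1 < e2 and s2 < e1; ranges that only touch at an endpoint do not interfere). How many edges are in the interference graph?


Check all pairs for overlapping intervals.
Two intervals (s1,e1) and (s2,e2) overlap if s1 < e2 and s2 < e1.
v0 (2-4) vs v1..v5: overlaps v2 -> 1
v1 (10-15) vs v2..v5: overlaps v2, v3, v5 -> 3
v2 (3-11) vs v3..v5: overlaps v4, v5 -> 2
v3 (14-21) vs v4..v5: overlaps none -> 0
v4 (7-10) vs v5: overlaps v5 -> 1
Total overlapping pairs = 1 + 3 + 2 + 0 + 1 = 7

7


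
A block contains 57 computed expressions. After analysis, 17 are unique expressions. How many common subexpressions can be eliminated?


CSE count = total expressions - unique expressions
= 57 - 17 = 40

40


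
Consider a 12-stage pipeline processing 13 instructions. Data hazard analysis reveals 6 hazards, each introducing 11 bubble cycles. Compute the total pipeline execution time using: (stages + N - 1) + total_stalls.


Base cycles = 12 + 13 - 1 = 24
Total stalls = 6 * 11 = 66
Total = 24 + 66 = 90

90


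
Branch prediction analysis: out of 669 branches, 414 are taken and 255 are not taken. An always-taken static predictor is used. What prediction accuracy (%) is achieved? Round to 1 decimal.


Predictor: always-taken
Correct predictions = 414
Accuracy = 414 / 669 * 100 = 61.9%

61.9


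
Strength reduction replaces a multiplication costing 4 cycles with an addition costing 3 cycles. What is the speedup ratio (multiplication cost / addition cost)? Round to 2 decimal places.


Ratio = mult_cost / add_cost = 4 / 3 = 1.33

1.33


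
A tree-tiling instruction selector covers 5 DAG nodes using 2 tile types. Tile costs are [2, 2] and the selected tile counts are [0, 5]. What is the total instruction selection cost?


Total cost = sum(count_i * cost_i)
= 0*2 + 5*2
= 10

10


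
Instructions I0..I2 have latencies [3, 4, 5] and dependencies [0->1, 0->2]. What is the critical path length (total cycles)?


Compute longest path through dependency graph: dist(Ik) = max over predecessors of dist + latency(Ik).
dist(I0) = latency 3 = 3
dist(I1) = dist(I0) + 4 = 3 + 4 = 7
dist(I2) = dist(I0) + 5 = 3 + 5 = 8
Critical path = max dist = 8

8


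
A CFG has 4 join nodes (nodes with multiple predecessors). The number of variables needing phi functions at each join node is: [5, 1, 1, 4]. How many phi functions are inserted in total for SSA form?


Total phi functions = sum of phi functions at each join node
= 5 + 1 + 1 + 4 = 11

11


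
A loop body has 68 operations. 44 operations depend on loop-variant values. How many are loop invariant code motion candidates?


Invariant candidates = total - loop-dependent
= 68 - 44 = 24

24


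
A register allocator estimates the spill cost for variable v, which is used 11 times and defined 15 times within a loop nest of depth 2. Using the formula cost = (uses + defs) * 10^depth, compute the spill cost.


uses + defs = 11 + 15 = 26
10^2 = 100
Spill cost = 26 * 100 = 2600

2600


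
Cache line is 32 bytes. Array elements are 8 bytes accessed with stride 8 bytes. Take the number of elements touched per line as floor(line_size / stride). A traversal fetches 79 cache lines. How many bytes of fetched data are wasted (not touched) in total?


Elements per line = floor(32 / 8) = 4
Bytes used per line = 4 * 8 = 32
Wasted per line = 32 - 32 = 0
Total wasted = 0 * 79 = 0

0


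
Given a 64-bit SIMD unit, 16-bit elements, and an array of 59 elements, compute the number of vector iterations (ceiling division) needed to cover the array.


Width = 64 / 16 = 4 elements per vector op
Iterations = ceil(59 / 4) = 15

15


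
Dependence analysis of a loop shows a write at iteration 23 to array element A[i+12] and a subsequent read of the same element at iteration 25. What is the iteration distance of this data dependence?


Distance = read iteration - write iteration
= 25 - 23 = 2

2


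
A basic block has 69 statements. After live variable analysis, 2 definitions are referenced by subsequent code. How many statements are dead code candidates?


Dead code = total statements - live definitions
= 69 - 2 = 67

67


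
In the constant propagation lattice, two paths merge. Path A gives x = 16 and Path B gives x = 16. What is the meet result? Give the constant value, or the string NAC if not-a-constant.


Meet operation: if both paths give the same constant, result is that constant; if they differ, result is NAC (not-a-constant).
Path A: 16, Path B: 16 -> equal
Result: constant -> 16

16


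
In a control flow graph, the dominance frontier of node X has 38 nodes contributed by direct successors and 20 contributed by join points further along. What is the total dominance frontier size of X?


DF(X) = direct successor contributions + join point contributions
= 38 + 20 = 58

58


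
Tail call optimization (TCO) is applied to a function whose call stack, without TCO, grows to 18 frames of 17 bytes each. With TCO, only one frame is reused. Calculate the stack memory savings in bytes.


Without TCO: 18 * 17 = 306 bytes
With TCO: reuse 1 frame = 17 bytes
Savings = 306 - 17 = 289

289


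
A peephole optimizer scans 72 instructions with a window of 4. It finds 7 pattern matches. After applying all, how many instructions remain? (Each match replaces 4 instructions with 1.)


Each match removes 3 instructions.
Total removed = 7 * 3 = 21
Remaining = 72 - 21 = 51

51


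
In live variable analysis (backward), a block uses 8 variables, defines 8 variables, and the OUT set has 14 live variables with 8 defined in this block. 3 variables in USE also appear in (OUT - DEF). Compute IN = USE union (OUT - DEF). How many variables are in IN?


OUT - DEF: 14 - 8 = 6
|IN| = |USE| + |OUT - DEF| - |USE ∩ (OUT - DEF)| = 8 + 6 - 3 = 11

11


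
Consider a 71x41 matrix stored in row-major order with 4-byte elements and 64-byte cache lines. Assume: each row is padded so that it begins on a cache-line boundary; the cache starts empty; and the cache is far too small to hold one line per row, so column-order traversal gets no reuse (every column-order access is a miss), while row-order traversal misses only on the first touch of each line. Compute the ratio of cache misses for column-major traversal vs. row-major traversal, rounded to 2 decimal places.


Each row occupies 41 * 4 = 164 bytes and starts on a line boundary, so it spans ceil(164 / 64) = 3 cache lines.
Row-major traversal misses (one per line touched): 71 * ceil(41 * 4 / 64) = 213
Column-major traversal misses (no reuse, every access misses): 71 * 41 = 2911
Ratio = 2911 / 213 = 13.67

13.67


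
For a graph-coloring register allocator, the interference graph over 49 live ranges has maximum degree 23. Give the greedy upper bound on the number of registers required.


Greedy coloring never needs more than (max_degree + 1) colors: when coloring a vertex, at most max_degree neighbors are already colored.
Upper bound = 23 + 1 = 24

24


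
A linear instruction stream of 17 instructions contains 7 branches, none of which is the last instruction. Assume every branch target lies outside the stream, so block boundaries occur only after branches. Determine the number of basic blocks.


With no in-sequence branch targets, the leaders are the first instruction plus the instruction after each branch.
Number of basic blocks = branches + 1
= 7 + 1 = 8

8


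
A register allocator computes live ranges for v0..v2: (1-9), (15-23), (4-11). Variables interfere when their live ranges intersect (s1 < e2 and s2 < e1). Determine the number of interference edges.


Check all pairs for overlapping intervals.
Two intervals (s1,e1) and (s2,e2) overlap if s1 < e2 and s2 < e1.
v0 (1-9) vs v1..v2: overlaps v2 -> 1
v1 (15-23) vs v2: overlaps none -> 0
Total overlapping pairs = 1 + 0 = 1

1


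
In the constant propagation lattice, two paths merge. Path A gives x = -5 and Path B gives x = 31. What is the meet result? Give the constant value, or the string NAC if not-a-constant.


Meet operation: if both paths give the same constant, result is that constant; if they differ, result is NAC (not-a-constant).
Path A: -5, Path B: 31 -> differ
Result: not-a-constant -> NAC

NAC


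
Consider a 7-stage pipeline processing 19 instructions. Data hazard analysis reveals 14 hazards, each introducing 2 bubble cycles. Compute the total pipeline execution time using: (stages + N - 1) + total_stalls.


Base cycles = 7 + 19 - 1 = 25
Total stalls = 14 * 2 = 28
Total = 25 + 28 = 53

53


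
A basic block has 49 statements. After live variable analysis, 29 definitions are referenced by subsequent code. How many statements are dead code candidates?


Dead code = total statements - live definitions
= 49 - 29 = 20

20


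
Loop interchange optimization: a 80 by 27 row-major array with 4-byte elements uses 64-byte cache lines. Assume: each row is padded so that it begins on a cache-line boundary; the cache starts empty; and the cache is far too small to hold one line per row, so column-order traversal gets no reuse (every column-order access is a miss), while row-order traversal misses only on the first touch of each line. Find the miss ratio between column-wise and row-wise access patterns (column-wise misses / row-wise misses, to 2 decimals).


Each row occupies 27 * 4 = 108 bytes and starts on a line boundary, so it spans ceil(108 / 64) = 2 cache lines.
Row-major traversal misses (one per line touched): 80 * ceil(27 * 4 / 64) = 160
Column-major traversal misses (no reuse, every access misses): 80 * 27 = 2160
Ratio = 2160 / 160 = 13.5

13.5


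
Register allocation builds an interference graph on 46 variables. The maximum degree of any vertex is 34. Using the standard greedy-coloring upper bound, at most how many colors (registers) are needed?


Greedy coloring never needs more than (max_degree + 1) colors: when coloring a vertex, at most max_degree neighbors are already colored.
Upper bound = 34 + 1 = 35

35


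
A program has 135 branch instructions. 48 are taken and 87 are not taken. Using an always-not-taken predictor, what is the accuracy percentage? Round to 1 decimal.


Predictor: always-not-taken
Correct predictions = 87
Accuracy = 87 / 135 * 100 = 64.4%

64.4


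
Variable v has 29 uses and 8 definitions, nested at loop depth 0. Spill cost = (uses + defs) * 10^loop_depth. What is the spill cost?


uses + defs = 29 + 8 = 37
10^0 = 1
Spill cost = 37 * 1 = 37

37


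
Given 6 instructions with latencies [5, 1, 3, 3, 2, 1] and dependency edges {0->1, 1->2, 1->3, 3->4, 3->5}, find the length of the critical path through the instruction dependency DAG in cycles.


Compute longest path through dependency graph: dist(Ik) = max over predecessors of dist + latency(Ik).
dist(I0) = latency 5 = 5
dist(I1) = dist(I0) + 1 = 5 + 1 = 6
dist(I2) = dist(I1) + 3 = 6 + 3 = 9
dist(I3) = dist(I1) + 3 = 6 + 3 = 9
dist(I4) = dist(I3) + 2 = 9 + 2 = 11
dist(I5) = dist(I3) + 1 = 9 + 1 = 10
Critical path = max dist = 11

11


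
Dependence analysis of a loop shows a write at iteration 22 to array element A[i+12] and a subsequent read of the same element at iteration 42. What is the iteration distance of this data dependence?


Distance = read iteration - write iteration
= 42 - 22 = 20

20


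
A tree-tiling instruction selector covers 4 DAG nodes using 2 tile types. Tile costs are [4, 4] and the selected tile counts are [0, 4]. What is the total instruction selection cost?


Total cost = sum(count_i * cost_i)
= 0*4 + 4*4
= 16

16


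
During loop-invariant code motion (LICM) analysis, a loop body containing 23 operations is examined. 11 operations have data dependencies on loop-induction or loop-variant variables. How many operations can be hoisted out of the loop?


Invariant candidates = total - loop-dependent
= 23 - 11 = 12

12


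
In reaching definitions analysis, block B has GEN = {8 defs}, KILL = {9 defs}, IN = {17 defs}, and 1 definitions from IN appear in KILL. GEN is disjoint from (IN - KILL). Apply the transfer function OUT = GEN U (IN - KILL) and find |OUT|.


IN - KILL: 17 - 1 = 16 surviving definitions
OUT = GEN + surviving = 8 + 16 = 24

24


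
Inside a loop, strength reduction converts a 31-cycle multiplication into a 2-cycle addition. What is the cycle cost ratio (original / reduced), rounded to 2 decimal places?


Ratio = mult_cost / add_cost = 31 / 2 = 15.5

15.5


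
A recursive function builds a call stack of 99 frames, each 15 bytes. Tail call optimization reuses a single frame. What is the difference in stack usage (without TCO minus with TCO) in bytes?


Without TCO: 99 * 15 = 1485 bytes
With TCO: reuse 1 frame = 15 bytes
Savings = 1485 - 15 = 1470

1470


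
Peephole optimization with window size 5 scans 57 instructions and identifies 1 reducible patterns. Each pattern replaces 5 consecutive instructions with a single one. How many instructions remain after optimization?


Each match removes 4 instructions.
Total removed = 1 * 4 = 4
Remaining = 57 - 4 = 53

53


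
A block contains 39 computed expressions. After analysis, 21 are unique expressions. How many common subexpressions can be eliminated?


CSE count = total expressions - unique expressions
= 39 - 21 = 18

18
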